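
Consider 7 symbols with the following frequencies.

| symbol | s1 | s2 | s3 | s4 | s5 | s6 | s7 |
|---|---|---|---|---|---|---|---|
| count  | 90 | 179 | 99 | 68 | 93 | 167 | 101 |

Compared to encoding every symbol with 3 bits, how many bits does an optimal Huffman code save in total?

Fixed-length: 3 bits × 797 symbols = 2391 bits.
Huffman merges:
combine s4(68), s1(90) → 158
combine s5(93), s3(99) → 192
combine s7(101), 158 → 259
combine s6(167), s2(179) → 346
combine 192, 259 → 451
combine 346, 451 → 797
Huffman total = 158 + 192 + 259 + 346 + 451 + 797 = 2203 bits.
Saving = 2391 − 2203 = 188 bits.

188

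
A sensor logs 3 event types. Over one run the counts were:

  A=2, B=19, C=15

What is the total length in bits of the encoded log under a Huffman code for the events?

53

Merge the two smallest weights repeatedly:
A(2) + C(15) → 17
17 + B(19) → 36
Each symbol's bit-cost is frequency × depth; summing gives 53 bits (equivalently 17 + 36).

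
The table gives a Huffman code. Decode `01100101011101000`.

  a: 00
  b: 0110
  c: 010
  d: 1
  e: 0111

Read left to right; each codeword is recognised as soon as it completes (prefix code):
  0110→b | 010→c | 1→d | 0111→e | 010→c | 00→a
Decoded message: bcdeca

bcdeca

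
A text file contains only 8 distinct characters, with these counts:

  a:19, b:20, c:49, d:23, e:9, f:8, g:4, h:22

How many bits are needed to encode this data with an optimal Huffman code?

Greedily combine the two least-frequent nodes:
merge g(4) and f(8): 12
merge e(9) and 12: 21
merge a(19) and b(20): 39
merge 21 and h(22): 43
merge d(23) and 39: 62
merge 43 and c(49): 92
merge 62 and 92: 154
Total encoded bits = sum of merged weights = 12 + 21 + 39 + 43 + 62 + 92 + 154 = 423.

423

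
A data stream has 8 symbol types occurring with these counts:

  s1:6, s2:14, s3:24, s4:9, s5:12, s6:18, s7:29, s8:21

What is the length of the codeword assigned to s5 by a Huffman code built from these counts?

Build the tree from the bottom:
s1(6) + s4(9) → 15
s5(12) + s2(14) → 26
15 + s6(18) → 33
s8(21) + s3(24) → 45
26 + s7(29) → 55
33 + 45 → 78
55 + 78 → 133
s5 sits 3 levels below the root, so its codeword is 3 bits.

3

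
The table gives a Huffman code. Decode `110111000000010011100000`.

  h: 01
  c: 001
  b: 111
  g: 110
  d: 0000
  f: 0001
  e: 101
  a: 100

Read left to right; each codeword is recognised as soon as it completes (prefix code):
  110→g | 111→b | 0000→d | 0001→f | 001→c | 110→g | 0000→d
Decoded message: gbdfcgd

gbdfcgd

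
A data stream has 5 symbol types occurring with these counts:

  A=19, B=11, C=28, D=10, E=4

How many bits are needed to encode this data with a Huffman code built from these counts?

Merge the two smallest weights repeatedly:
E(4) + D(10) → 14
B(11) + 14 → 25
A(19) + 25 → 44
C(28) + 44 → 72
Each symbol's bit-cost is frequency × depth; summing gives 155 bits (equivalently 14 + 25 + 44 + 72).

155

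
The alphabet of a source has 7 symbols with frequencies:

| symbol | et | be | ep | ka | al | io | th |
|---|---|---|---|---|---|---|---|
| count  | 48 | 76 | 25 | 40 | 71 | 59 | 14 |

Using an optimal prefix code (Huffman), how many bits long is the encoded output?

Build the Huffman tree bottom-up:
merge th(14) and ep(25): 39
merge 39 and ka(40): 79
merge et(48) and io(59): 107
merge al(71) and be(76): 147
merge 79 and 107: 186
merge 147 and 186: 333
Total encoded bits = sum of merged weights = 39 + 79 + 107 + 147 + 186 + 333 = 891.

891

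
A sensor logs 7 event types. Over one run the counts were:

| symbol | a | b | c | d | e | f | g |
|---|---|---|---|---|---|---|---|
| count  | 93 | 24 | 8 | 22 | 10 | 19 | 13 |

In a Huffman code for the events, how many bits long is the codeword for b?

Repeatedly merge the two smallest:
c(8) + e(10) → 18
g(13) + 18 → 31
f(19) + d(22) → 41
b(24) + 31 → 55
41 + 55 → 96
a(93) + 96 → 189
The subtree containing b is merged 3 times, so code length = 3.

3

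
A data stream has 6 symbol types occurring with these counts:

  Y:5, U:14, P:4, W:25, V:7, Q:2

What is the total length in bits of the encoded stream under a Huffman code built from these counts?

Merge the two smallest weights repeatedly:
Q(2) + P(4) → 6
Y(5) + 6 → 11
V(7) + 11 → 18
U(14) + 18 → 32
W(25) + 32 → 57
The encoded length is the sum of every internal node's weight: 6 + 11 + 18 + 32 + 57 = 124 bits.

124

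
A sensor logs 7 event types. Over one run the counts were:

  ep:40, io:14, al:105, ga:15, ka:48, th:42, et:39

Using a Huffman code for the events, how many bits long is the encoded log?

785

Build the Huffman tree bottom-up:
combine io(14), ga(15) → 29
combine 29, et(39) → 68
combine ep(40), th(42) → 82
combine ka(48), 68 → 116
combine 82, al(105) → 187
combine 116, 187 → 303
The encoded length is the sum of every internal node's weight: 29 + 68 + 82 + 116 + 187 + 303 = 785 bits.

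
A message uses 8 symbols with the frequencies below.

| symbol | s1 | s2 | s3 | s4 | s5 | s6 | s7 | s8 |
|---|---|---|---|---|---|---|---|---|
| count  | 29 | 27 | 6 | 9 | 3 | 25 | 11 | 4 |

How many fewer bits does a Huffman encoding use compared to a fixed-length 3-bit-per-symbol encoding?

41

Fixed-length: 3 bits × 114 symbols = 342 bits.
Huffman merges:
s5(3) + s8(4) → 7
s3(6) + 7 → 13
s4(9) + s7(11) → 20
13 + 20 → 33
s6(25) + s2(27) → 52
s1(29) + 33 → 62
52 + 62 → 114
Huffman total = 7 + 13 + 20 + 33 + 52 + 62 + 114 = 301 bits.
Saving = 342 − 301 = 41 bits.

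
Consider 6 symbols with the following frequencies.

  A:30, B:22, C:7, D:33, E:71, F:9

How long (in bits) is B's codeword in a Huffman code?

3

Huffman merges, smallest pair first:
C(7) + F(9) → 16
16 + B(22) → 38
A(30) + D(33) → 63
38 + 63 → 101
E(71) + 101 → 172
B sits 3 levels below the root, so its codeword is 3 bits.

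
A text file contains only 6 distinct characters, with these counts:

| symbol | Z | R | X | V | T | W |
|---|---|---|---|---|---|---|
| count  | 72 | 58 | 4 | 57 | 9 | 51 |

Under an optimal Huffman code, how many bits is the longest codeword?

Merge the two lowest-weight nodes at each step:
merge X(4) and T(9): 13
merge 13 and W(51): 64
merge V(57) and R(58): 115
merge 64 and Z(72): 136
merge 115 and 136: 251
The first pair merged (X, T) ends up deepest, at depth 4.

4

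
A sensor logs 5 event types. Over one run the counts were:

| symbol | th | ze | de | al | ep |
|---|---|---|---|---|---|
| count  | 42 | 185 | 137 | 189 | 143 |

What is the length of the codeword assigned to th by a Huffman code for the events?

Huffman merges, smallest pair first:
th(42) + de(137) → 179
ep(143) + 179 → 322
ze(185) + al(189) → 374
322 + 374 → 696
th's leaf is at depth 3, giving a 3-bit codeword.

3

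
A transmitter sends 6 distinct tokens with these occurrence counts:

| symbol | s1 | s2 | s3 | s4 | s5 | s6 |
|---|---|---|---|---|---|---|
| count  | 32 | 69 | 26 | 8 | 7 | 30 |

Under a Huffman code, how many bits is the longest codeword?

Merge the two lowest-weight nodes at each step:
s5(7) + s4(8) → 15
15 + s3(26) → 41
s6(30) + s1(32) → 62
41 + 62 → 103
s2(69) + 103 → 172
Maximum depth reached is 4.

4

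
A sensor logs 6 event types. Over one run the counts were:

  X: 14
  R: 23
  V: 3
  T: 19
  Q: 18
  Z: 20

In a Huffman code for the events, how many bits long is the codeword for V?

4

Build the tree from the bottom:
combine V(3), X(14) → 17
combine 17, Q(18) → 35
combine T(19), Z(20) → 39
combine R(23), 35 → 58
combine 39, 58 → 97
The subtree containing V is merged 4 times, so code length = 4.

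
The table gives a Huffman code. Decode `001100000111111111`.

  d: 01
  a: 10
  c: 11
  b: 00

Read left to right; each codeword is recognised as soon as it completes (prefix code):
  00→b | 11→c | 00→b | 00→b | 01→d | 11→c | 11→c | 11→c | 11→c
Decoded message: bcbbdcccc

bcbbdcccc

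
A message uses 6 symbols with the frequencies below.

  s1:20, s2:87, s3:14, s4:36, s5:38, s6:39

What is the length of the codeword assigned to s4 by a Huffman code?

Huffman merges, smallest pair first:
merge s3(14) and s1(20): 34
merge 34 and s4(36): 70
merge s5(38) and s6(39): 77
merge 70 and 77: 147
merge s2(87) and 147: 234
The subtree containing s4 is merged 3 times, so code length = 3.

3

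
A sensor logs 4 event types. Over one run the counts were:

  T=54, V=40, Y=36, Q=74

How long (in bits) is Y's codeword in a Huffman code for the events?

2

Huffman merges, smallest pair first:
merge Y(36) and V(40): 76
merge T(54) and Q(74): 128
merge 76 and 128: 204
The subtree containing Y is merged 2 times, so code length = 2.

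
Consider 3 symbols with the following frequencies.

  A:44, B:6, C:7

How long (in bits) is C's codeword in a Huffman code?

Huffman merges, smallest pair first:
merge B(6) and C(7): 13
merge 13 and A(44): 57
The subtree containing C is merged 2 times, so code length = 2.

2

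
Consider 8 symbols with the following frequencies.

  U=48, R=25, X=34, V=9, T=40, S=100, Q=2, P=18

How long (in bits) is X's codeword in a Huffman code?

3

Huffman merges, smallest pair first:
merge Q(2) and V(9): 11
merge 11 and P(18): 29
merge R(25) and 29: 54
merge X(34) and T(40): 74
merge U(48) and 54: 102
merge 74 and S(100): 174
merge 102 and 174: 276
The subtree containing X is merged 3 times, so code length = 3.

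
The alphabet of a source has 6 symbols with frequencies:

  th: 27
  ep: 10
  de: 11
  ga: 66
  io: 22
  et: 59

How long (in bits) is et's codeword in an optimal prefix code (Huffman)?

2

Repeatedly merge the two smallest:
ep(10) + de(11) → 21
21 + io(22) → 43
th(27) + 43 → 70
et(59) + ga(66) → 125
70 + 125 → 195
et sits 2 levels below the root, so its codeword is 2 bits.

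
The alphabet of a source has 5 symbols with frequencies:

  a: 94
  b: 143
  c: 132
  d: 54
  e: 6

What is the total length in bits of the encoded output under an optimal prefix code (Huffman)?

Build the Huffman tree bottom-up:
merge e(6) and d(54): 60
merge 60 and a(94): 154
merge c(132) and b(143): 275
merge 154 and 275: 429
Each symbol's bit-cost is frequency × depth; summing gives 918 bits (equivalently 60 + 154 + 275 + 429).

918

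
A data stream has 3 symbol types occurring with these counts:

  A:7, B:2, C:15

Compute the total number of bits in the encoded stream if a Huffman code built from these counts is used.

Build the Huffman tree bottom-up:
merge B(2) and A(7): 9
merge 9 and C(15): 24
The encoded length is the sum of every internal node's weight: 9 + 24 = 33 bits.

33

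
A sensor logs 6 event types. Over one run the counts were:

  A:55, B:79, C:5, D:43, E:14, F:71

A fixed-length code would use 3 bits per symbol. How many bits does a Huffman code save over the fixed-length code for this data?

186

Fixed-length: 3 bits × 267 symbols = 801 bits.
Huffman merges:
merge C(5) and E(14): 19
merge 19 and D(43): 62
merge A(55) and 62: 117
merge F(71) and B(79): 150
merge 117 and 150: 267
Huffman total = 19 + 62 + 117 + 150 + 267 = 615 bits.
Saving = 801 − 615 = 186 bits.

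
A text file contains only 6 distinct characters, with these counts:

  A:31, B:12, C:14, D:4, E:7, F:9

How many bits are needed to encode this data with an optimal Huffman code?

180

Merge the two smallest weights repeatedly:
merge D(4) and E(7): 11
merge F(9) and 11: 20
merge B(12) and C(14): 26
merge 20 and 26: 46
merge A(31) and 46: 77
Each symbol's bit-cost is frequency × depth; summing gives 180 bits (equivalently 11 + 20 + 26 + 46 + 77).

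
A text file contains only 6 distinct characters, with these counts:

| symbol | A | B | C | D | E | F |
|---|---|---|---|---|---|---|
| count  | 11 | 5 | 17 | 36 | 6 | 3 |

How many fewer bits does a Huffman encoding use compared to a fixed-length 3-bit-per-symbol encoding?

67

Fixed-length: 3 bits × 78 symbols = 234 bits.
Huffman merges:
merge F(3) and B(5): 8
merge E(6) and 8: 14
merge A(11) and 14: 25
merge C(17) and 25: 42
merge D(36) and 42: 78
Huffman total = 8 + 14 + 25 + 42 + 78 = 167 bits.
Saving = 234 − 167 = 67 bits.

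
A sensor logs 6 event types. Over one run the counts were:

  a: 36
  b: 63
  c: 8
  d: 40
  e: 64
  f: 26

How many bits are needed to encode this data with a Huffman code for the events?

578

Merge the two smallest weights repeatedly:
combine c(8), f(26) → 34
combine 34, a(36) → 70
combine d(40), b(63) → 103
combine e(64), 70 → 134
combine 103, 134 → 237
Total encoded bits = sum of merged weights = 34 + 70 + 103 + 134 + 237 = 578.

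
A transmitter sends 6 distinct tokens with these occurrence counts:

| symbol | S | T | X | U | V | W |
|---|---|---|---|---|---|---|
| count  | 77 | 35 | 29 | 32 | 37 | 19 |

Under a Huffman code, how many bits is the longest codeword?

3

Merge the two lowest-weight nodes at each step:
merge W(19) and X(29): 48
merge U(32) and T(35): 67
merge V(37) and 48: 85
merge 67 and S(77): 144
merge 85 and 144: 229
The first pair merged (W, X) ends up deepest, at depth 3.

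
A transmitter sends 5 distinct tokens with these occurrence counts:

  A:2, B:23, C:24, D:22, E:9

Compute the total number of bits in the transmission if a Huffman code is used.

171

Greedily combine the two least-frequent nodes:
merge A(2) and E(9): 11
merge 11 and D(22): 33
merge B(23) and C(24): 47
merge 33 and 47: 80
Total encoded bits = sum of merged weights = 11 + 33 + 47 + 80 = 171.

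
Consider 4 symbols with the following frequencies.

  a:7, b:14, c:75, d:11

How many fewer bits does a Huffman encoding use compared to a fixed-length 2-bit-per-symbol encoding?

57

Fixed-length: 2 bits × 107 symbols = 214 bits.
Huffman merges:
combine a(7), d(11) → 18
combine b(14), 18 → 32
combine 32, c(75) → 107
Huffman total = 18 + 32 + 107 = 157 bits.
Saving = 214 − 157 = 57 bits.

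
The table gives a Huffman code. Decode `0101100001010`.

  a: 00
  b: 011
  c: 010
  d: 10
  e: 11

ceaadd

Read left to right; each codeword is recognised as soon as it completes (prefix code):
  010→c | 11→e | 00→a | 00→a | 10→d | 10→d
Decoded message: ceaadd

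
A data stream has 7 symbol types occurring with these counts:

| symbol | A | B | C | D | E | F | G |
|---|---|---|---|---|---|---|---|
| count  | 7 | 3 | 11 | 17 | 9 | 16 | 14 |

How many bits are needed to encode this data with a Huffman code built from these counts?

Merge the two smallest weights repeatedly:
B(3) + A(7) → 10
E(9) + 10 → 19
C(11) + G(14) → 25
F(16) + D(17) → 33
19 + 25 → 44
33 + 44 → 77
The encoded length is the sum of every internal node's weight: 10 + 19 + 25 + 33 + 44 + 77 = 208 bits.

208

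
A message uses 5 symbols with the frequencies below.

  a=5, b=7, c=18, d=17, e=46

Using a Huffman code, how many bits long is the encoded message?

181

Build the Huffman tree bottom-up:
merge a(5) and b(7): 12
merge 12 and d(17): 29
merge c(18) and 29: 47
merge e(46) and 47: 93
Each symbol's bit-cost is frequency × depth; summing gives 181 bits (equivalently 12 + 29 + 47 + 93).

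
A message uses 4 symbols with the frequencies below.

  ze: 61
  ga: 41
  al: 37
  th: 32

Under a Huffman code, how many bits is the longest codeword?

Merge the two lowest-weight nodes at each step:
merge th(32) and al(37): 69
merge ga(41) and ze(61): 102
merge 69 and 102: 171
The rarest symbols sit at the bottom; the longest codeword is 2 bits.

2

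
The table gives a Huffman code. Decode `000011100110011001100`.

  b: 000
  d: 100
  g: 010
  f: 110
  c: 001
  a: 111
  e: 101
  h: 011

Read left to right; each codeword is recognised as soon as it completes (prefix code):
  000→b | 011→h | 100→d | 110→f | 011→h | 001→c | 100→d
Decoded message: bhdfhcd

bhdfhcd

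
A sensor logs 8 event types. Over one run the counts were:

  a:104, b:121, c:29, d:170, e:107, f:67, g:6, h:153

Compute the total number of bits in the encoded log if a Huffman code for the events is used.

2085

Greedily combine the two least-frequent nodes:
merge g(6) and c(29): 35
merge 35 and f(67): 102
merge 102 and a(104): 206
merge e(107) and b(121): 228
merge h(153) and d(170): 323
merge 206 and 228: 434
merge 323 and 434: 757
Total encoded bits = sum of merged weights = 35 + 102 + 206 + 228 + 323 + 434 + 757 = 2085.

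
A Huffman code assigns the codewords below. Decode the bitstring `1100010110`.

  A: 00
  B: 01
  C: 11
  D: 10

CABBD

Read left to right; each codeword is recognised as soon as it completes (prefix code):
  11→C | 00→A | 01→B | 01→B | 10→D
Decoded message: CABBD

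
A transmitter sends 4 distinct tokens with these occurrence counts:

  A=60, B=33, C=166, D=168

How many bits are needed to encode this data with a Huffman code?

Merge the two smallest weights repeatedly:
combine B(33), A(60) → 93
combine 93, C(166) → 259
combine D(168), 259 → 427
The encoded length is the sum of every internal node's weight: 93 + 259 + 427 = 779 bits.

779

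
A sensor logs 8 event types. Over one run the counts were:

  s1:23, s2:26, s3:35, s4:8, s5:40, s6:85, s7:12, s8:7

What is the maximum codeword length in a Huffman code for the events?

5

Merge the two lowest-weight nodes at each step:
merge s8(7) and s4(8): 15
merge s7(12) and 15: 27
merge s1(23) and s2(26): 49
merge 27 and s3(35): 62
merge s5(40) and 49: 89
merge 62 and s6(85): 147
merge 89 and 147: 236
The first pair merged (s8, s4) ends up deepest, at depth 5.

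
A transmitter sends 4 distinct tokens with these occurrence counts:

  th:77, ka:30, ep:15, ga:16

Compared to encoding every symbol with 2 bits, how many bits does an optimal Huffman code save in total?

Fixed-length: 2 bits × 138 symbols = 276 bits.
Huffman merges:
merge ep(15) and ga(16): 31
merge ka(30) and 31: 61
merge 61 and th(77): 138
Huffman total = 31 + 61 + 138 = 230 bits.
Saving = 276 − 230 = 46 bits.

46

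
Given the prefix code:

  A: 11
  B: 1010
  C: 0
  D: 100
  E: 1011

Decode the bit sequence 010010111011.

CDEE

Read left to right; each codeword is recognised as soon as it completes (prefix code):
  0→C | 100→D | 1011→E | 1011→E
Decoded message: CDEE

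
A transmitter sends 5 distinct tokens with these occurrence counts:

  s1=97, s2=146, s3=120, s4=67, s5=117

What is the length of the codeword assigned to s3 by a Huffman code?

2

Build the tree from the bottom:
merge s4(67) and s1(97): 164
merge s5(117) and s3(120): 237
merge s2(146) and 164: 310
merge 237 and 310: 547
s3 sits 2 levels below the root, so its codeword is 2 bits.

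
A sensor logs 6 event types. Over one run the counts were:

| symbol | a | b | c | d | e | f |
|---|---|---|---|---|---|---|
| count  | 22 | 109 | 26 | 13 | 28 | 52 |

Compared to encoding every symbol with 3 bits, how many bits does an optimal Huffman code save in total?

183

Fixed-length: 3 bits × 250 symbols = 750 bits.
Huffman merges:
d(13) + a(22) → 35
c(26) + e(28) → 54
35 + f(52) → 87
54 + 87 → 141
b(109) + 141 → 250
Huffman total = 35 + 54 + 87 + 141 + 250 = 567 bits.
Saving = 750 − 567 = 183 bits.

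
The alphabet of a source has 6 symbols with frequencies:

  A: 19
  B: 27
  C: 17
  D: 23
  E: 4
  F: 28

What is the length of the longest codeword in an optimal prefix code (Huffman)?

Merge the two lowest-weight nodes at each step:
merge E(4) and C(17): 21
merge A(19) and 21: 40
merge D(23) and B(27): 50
merge F(28) and 40: 68
merge 50 and 68: 118
Maximum depth reached is 4.

4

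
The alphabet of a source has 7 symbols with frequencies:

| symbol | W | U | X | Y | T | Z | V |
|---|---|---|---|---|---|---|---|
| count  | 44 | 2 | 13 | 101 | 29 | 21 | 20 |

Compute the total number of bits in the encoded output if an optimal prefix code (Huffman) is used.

Greedily combine the two least-frequent nodes:
merge U(2) and X(13): 15
merge 15 and V(20): 35
merge Z(21) and T(29): 50
merge 35 and W(44): 79
merge 50 and 79: 129
merge Y(101) and 129: 230
Each symbol's bit-cost is frequency × depth; summing gives 538 bits (equivalently 15 + 35 + 50 + 79 + 129 + 230).

538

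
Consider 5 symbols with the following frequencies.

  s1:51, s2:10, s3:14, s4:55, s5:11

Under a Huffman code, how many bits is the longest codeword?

4

Merge the two lowest-weight nodes at each step:
s2(10) + s5(11) → 21
s3(14) + 21 → 35
35 + s1(51) → 86
s4(55) + 86 → 141
The rarest symbols sit at the bottom; the longest codeword is 4 bits.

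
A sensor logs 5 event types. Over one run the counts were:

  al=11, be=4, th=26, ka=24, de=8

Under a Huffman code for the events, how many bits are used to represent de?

4

Huffman merges, smallest pair first:
merge be(4) and de(8): 12
merge al(11) and 12: 23
merge 23 and ka(24): 47
merge th(26) and 47: 73
de's leaf is at depth 4, giving a 4-bit codeword.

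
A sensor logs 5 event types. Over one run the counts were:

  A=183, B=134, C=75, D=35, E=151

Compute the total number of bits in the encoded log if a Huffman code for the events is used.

Greedily combine the two least-frequent nodes:
merge D(35) and C(75): 110
merge 110 and B(134): 244
merge E(151) and A(183): 334
merge 244 and 334: 578
Each symbol's bit-cost is frequency × depth; summing gives 1266 bits (equivalently 110 + 244 + 334 + 578).

1266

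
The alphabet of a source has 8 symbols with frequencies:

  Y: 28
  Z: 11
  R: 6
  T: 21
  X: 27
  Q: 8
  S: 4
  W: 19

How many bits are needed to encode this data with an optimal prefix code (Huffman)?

345

Greedily combine the two least-frequent nodes:
combine S(4), R(6) → 10
combine Q(8), 10 → 18
combine Z(11), 18 → 29
combine W(19), T(21) → 40
combine X(27), Y(28) → 55
combine 29, 40 → 69
combine 55, 69 → 124
Each symbol's bit-cost is frequency × depth; summing gives 345 bits (equivalently 10 + 18 + 29 + 40 + 55 + 69 + 124).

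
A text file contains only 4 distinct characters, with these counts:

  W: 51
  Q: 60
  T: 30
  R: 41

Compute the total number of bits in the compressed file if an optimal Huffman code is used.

364

Greedily combine the two least-frequent nodes:
combine T(30), R(41) → 71
combine W(51), Q(60) → 111
combine 71, 111 → 182
Each symbol's bit-cost is frequency × depth; summing gives 364 bits (equivalently 71 + 111 + 182).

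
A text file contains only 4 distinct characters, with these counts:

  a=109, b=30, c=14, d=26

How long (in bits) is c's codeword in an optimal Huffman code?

Huffman merges, smallest pair first:
merge c(14) and d(26): 40
merge b(30) and 40: 70
merge 70 and a(109): 179
c sits 3 levels below the root, so its codeword is 3 bits.

3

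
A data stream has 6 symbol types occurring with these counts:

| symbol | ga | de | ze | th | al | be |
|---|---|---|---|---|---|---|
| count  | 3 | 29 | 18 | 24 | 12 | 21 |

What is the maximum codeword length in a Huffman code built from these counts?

Merge the two lowest-weight nodes at each step:
ga(3) + al(12) → 15
15 + ze(18) → 33
be(21) + th(24) → 45
de(29) + 33 → 62
45 + 62 → 107
The rarest symbols sit at the bottom; the longest codeword is 4 bits.

4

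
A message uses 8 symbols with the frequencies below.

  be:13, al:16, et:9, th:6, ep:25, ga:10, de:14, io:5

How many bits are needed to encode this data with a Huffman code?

Merge the two smallest weights repeatedly:
combine io(5), th(6) → 11
combine et(9), ga(10) → 19
combine 11, be(13) → 24
combine de(14), al(16) → 30
combine 19, 24 → 43
combine ep(25), 30 → 55
combine 43, 55 → 98
Each symbol's bit-cost is frequency × depth; summing gives 280 bits (equivalently 11 + 19 + 24 + 30 + 43 + 55 + 98).

280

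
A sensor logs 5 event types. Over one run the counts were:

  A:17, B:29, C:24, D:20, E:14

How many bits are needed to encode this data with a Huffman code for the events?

Merge the two smallest weights repeatedly:
E(14) + A(17) → 31
D(20) + C(24) → 44
B(29) + 31 → 60
44 + 60 → 104
Total encoded bits = sum of merged weights = 31 + 44 + 60 + 104 = 239.

239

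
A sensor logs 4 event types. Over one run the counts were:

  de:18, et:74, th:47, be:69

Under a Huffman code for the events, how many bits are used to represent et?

Repeatedly merge the two smallest:
merge de(18) and th(47): 65
merge 65 and be(69): 134
merge et(74) and 134: 208
et sits one level below the root: a 1-bit codeword.

1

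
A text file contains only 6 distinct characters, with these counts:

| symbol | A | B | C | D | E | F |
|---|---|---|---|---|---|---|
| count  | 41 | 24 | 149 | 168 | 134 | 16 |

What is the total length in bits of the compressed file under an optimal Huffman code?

Merge the two smallest weights repeatedly:
combine F(16), B(24) → 40
combine 40, A(41) → 81
combine 81, E(134) → 215
combine C(149), D(168) → 317
combine 215, 317 → 532
Each symbol's bit-cost is frequency × depth; summing gives 1185 bits (equivalently 40 + 81 + 215 + 317 + 532).

1185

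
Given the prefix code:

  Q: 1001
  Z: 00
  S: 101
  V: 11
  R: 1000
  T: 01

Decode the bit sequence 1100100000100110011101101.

Read left to right; each codeword is recognised as soon as it completes (prefix code):
  11→V | 00→Z | 1000→R | 00→Z | 1001→Q | 1001→Q | 11→V | 01→T | 101→S
Decoded message: VZRZQQVTS

VZRZQQVTS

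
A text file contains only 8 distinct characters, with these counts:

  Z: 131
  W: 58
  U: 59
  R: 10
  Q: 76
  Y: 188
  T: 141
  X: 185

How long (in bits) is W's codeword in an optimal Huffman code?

5

Repeatedly merge the two smallest:
merge R(10) and W(58): 68
merge U(59) and 68: 127
merge Q(76) and 127: 203
merge Z(131) and T(141): 272
merge X(185) and Y(188): 373
merge 203 and 272: 475
merge 373 and 475: 848
W sits 5 levels below the root, so its codeword is 5 bits.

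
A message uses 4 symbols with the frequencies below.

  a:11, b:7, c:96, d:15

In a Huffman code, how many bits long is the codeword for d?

2

Build the tree from the bottom:
combine b(7), a(11) → 18
combine d(15), 18 → 33
combine 33, c(96) → 129
The subtree containing d is merged 2 times, so code length = 2.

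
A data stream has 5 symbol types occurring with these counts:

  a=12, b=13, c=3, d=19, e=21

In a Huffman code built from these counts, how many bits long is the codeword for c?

Repeatedly merge the two smallest:
c(3) + a(12) → 15
b(13) + 15 → 28
d(19) + e(21) → 40
28 + 40 → 68
The subtree containing c is merged 3 times, so code length = 3.

3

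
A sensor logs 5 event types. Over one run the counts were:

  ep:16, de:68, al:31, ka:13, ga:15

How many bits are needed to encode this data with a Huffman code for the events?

290

Merge the two smallest weights repeatedly:
combine ka(13), ga(15) → 28
combine ep(16), 28 → 44
combine al(31), 44 → 75
combine de(68), 75 → 143
The encoded length is the sum of every internal node's weight: 28 + 44 + 75 + 143 = 290 bits.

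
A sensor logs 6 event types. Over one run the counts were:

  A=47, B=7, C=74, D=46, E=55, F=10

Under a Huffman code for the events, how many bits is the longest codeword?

4

Merge the two lowest-weight nodes at each step:
B(7) + F(10) → 17
17 + D(46) → 63
A(47) + E(55) → 102
63 + C(74) → 137
102 + 137 → 239
Maximum depth reached is 4.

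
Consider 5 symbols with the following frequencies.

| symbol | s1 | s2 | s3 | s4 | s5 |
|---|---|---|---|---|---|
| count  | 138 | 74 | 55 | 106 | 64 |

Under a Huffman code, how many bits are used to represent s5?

3

Build the tree from the bottom:
s3(55) + s5(64) → 119
s2(74) + s4(106) → 180
119 + s1(138) → 257
180 + 257 → 437
The subtree containing s5 is merged 3 times, so code length = 3.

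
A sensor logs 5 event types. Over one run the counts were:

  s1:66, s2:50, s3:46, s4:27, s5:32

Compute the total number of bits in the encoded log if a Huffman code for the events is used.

501

Greedily combine the two least-frequent nodes:
combine s4(27), s5(32) → 59
combine s3(46), s2(50) → 96
combine 59, s1(66) → 125
combine 96, 125 → 221
Total encoded bits = sum of merged weights = 59 + 96 + 125 + 221 = 501.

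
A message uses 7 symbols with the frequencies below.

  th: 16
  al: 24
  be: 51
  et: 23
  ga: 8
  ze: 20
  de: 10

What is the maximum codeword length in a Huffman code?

Merge the two lowest-weight nodes at each step:
merge ga(8) and de(10): 18
merge th(16) and 18: 34
merge ze(20) and et(23): 43
merge al(24) and 34: 58
merge 43 and be(51): 94
merge 58 and 94: 152
The first pair merged (ga, de) ends up deepest, at depth 4.

4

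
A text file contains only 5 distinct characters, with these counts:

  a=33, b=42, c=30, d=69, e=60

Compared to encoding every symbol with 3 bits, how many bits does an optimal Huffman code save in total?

Fixed-length: 3 bits × 234 symbols = 702 bits.
Huffman merges:
c(30) + a(33) → 63
b(42) + e(60) → 102
63 + d(69) → 132
102 + 132 → 234
Huffman total = 63 + 102 + 132 + 234 = 531 bits.
Saving = 702 − 531 = 171 bits.

171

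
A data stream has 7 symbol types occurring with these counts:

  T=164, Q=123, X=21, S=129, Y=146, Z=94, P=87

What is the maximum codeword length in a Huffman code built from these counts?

4

Merge the two lowest-weight nodes at each step:
merge X(21) and P(87): 108
merge Z(94) and 108: 202
merge Q(123) and S(129): 252
merge Y(146) and T(164): 310
merge 202 and 252: 454
merge 310 and 454: 764
Maximum depth reached is 4.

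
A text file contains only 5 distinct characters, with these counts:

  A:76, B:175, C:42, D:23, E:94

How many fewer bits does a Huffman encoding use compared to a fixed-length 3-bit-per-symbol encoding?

379

Fixed-length: 3 bits × 410 symbols = 1230 bits.
Huffman merges:
combine D(23), C(42) → 65
combine 65, A(76) → 141
combine E(94), 141 → 235
combine B(175), 235 → 410
Huffman total = 65 + 141 + 235 + 410 = 851 bits.
Saving = 1230 − 851 = 379 bits.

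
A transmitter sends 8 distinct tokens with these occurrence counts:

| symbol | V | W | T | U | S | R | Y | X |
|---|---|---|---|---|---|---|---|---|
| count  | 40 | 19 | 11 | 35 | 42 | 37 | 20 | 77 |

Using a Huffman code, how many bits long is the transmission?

Merge the two smallest weights repeatedly:
combine T(11), W(19) → 30
combine Y(20), 30 → 50
combine U(35), R(37) → 72
combine V(40), S(42) → 82
combine 50, 72 → 122
combine X(77), 82 → 159
combine 122, 159 → 281
The encoded length is the sum of every internal node's weight: 30 + 50 + 72 + 82 + 122 + 159 + 281 = 796 bits.

796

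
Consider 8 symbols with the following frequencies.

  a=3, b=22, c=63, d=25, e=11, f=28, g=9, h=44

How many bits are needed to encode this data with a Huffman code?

543

Greedily combine the two least-frequent nodes:
combine a(3), g(9) → 12
combine e(11), 12 → 23
combine b(22), 23 → 45
combine d(25), f(28) → 53
combine h(44), 45 → 89
combine 53, c(63) → 116
combine 89, 116 → 205
Each symbol's bit-cost is frequency × depth; summing gives 543 bits (equivalently 12 + 23 + 45 + 53 + 89 + 116 + 205).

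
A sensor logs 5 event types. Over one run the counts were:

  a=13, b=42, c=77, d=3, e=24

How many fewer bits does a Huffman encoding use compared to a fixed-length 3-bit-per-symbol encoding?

Fixed-length: 3 bits × 159 symbols = 477 bits.
Huffman merges:
combine d(3), a(13) → 16
combine 16, e(24) → 40
combine 40, b(42) → 82
combine c(77), 82 → 159
Huffman total = 16 + 40 + 82 + 159 = 297 bits.
Saving = 477 − 297 = 180 bits.

180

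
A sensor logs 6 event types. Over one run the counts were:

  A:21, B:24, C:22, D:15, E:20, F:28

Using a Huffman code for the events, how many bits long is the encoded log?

Greedily combine the two least-frequent nodes:
merge D(15) and E(20): 35
merge A(21) and C(22): 43
merge B(24) and F(28): 52
merge 35 and 43: 78
merge 52 and 78: 130
Total encoded bits = sum of merged weights = 35 + 43 + 52 + 78 + 130 = 338.

338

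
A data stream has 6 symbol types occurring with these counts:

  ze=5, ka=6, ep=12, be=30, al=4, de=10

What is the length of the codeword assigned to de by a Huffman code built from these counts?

3

Huffman merges, smallest pair first:
al(4) + ze(5) → 9
ka(6) + 9 → 15
de(10) + ep(12) → 22
15 + 22 → 37
be(30) + 37 → 67
de's leaf is at depth 3, giving a 3-bit codeword.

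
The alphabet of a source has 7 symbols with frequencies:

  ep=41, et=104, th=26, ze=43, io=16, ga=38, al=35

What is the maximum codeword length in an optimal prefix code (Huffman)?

Merge the two lowest-weight nodes at each step:
merge io(16) and th(26): 42
merge al(35) and ga(38): 73
merge ep(41) and 42: 83
merge ze(43) and 73: 116
merge 83 and et(104): 187
merge 116 and 187: 303
The first pair merged (io, th) ends up deepest, at depth 4.

4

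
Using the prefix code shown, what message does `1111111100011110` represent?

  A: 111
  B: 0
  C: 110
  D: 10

Read left to right; each codeword is recognised as soon as it completes (prefix code):
  111→A | 111→A | 110→C | 0→B | 0→B | 111→A | 10→D
Decoded message: AACBBAD

AACBBAD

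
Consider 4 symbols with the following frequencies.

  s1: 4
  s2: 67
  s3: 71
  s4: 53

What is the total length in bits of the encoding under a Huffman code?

376

Build the Huffman tree bottom-up:
combine s1(4), s4(53) → 57
combine 57, s2(67) → 124
combine s3(71), 124 → 195
The encoded length is the sum of every internal node's weight: 57 + 124 + 195 = 376 bits.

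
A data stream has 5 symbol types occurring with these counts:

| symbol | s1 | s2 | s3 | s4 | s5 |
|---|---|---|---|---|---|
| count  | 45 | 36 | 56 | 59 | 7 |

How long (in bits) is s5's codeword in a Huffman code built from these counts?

Repeatedly merge the two smallest:
combine s5(7), s2(36) → 43
combine 43, s1(45) → 88
combine s3(56), s4(59) → 115
combine 88, 115 → 203
s5's leaf is at depth 3, giving a 3-bit codeword.

3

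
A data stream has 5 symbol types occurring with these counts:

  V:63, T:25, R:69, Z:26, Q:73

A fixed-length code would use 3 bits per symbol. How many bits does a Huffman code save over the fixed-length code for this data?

205

Fixed-length: 3 bits × 256 symbols = 768 bits.
Huffman merges:
merge T(25) and Z(26): 51
merge 51 and V(63): 114
merge R(69) and Q(73): 142
merge 114 and 142: 256
Huffman total = 51 + 114 + 142 + 256 = 563 bits.
Saving = 768 − 563 = 205 bits.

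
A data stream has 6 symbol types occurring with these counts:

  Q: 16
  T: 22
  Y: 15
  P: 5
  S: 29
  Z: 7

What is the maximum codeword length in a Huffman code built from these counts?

Merge the two lowest-weight nodes at each step:
merge P(5) and Z(7): 12
merge 12 and Y(15): 27
merge Q(16) and T(22): 38
merge 27 and S(29): 56
merge 38 and 56: 94
The first pair merged (P, Z) ends up deepest, at depth 4.

4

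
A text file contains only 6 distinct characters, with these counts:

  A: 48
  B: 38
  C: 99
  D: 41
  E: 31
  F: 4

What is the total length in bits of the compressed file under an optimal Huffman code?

Build the Huffman tree bottom-up:
merge F(4) and E(31): 35
merge 35 and B(38): 73
merge D(41) and A(48): 89
merge 73 and 89: 162
merge C(99) and 162: 261
Each symbol's bit-cost is frequency × depth; summing gives 620 bits (equivalently 35 + 73 + 89 + 162 + 261).

620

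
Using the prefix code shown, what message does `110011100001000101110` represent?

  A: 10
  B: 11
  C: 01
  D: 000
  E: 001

BEBDCDABA

Read left to right; each codeword is recognised as soon as it completes (prefix code):
  11→B | 001→E | 11→B | 000→D | 01→C | 000→D | 10→A | 11→B | 10→A
Decoded message: BEBDCDABA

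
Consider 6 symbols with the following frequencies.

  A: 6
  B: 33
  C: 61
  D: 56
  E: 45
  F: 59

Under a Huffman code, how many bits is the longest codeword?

Merge the two lowest-weight nodes at each step:
merge A(6) and B(33): 39
merge 39 and E(45): 84
merge D(56) and F(59): 115
merge C(61) and 84: 145
merge 115 and 145: 260
The rarest symbols sit at the bottom; the longest codeword is 4 bits.

4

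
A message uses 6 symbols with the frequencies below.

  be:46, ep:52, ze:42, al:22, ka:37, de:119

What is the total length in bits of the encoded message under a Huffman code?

775

Merge the two smallest weights repeatedly:
al(22) + ka(37) → 59
ze(42) + be(46) → 88
ep(52) + 59 → 111
88 + 111 → 199
de(119) + 199 → 318
The encoded length is the sum of every internal node's weight: 59 + 88 + 111 + 199 + 318 = 775 bits.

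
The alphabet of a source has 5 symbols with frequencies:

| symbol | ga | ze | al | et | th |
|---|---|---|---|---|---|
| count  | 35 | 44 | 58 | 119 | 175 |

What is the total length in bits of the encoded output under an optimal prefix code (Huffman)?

903

Build the Huffman tree bottom-up:
merge ga(35) and ze(44): 79
merge al(58) and 79: 137
merge et(119) and 137: 256
merge th(175) and 256: 431
The encoded length is the sum of every internal node's weight: 79 + 137 + 256 + 431 = 903 bits.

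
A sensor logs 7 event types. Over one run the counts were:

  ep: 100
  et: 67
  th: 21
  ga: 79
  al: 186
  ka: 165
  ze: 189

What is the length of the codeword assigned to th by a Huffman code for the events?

Huffman merges, smallest pair first:
th(21) + et(67) → 88
ga(79) + 88 → 167
ep(100) + ka(165) → 265
167 + al(186) → 353
ze(189) + 265 → 454
353 + 454 → 807
The subtree containing th is merged 4 times, so code length = 4.

4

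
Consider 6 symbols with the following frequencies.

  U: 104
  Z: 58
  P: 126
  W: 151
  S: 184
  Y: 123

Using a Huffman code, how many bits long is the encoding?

Merge the two smallest weights repeatedly:
merge Z(58) and U(104): 162
merge Y(123) and P(126): 249
merge W(151) and 162: 313
merge S(184) and 249: 433
merge 313 and 433: 746
Each symbol's bit-cost is frequency × depth; summing gives 1903 bits (equivalently 162 + 249 + 313 + 433 + 746).

1903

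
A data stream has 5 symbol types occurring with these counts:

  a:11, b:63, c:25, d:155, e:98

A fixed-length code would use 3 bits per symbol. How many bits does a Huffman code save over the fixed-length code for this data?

Fixed-length: 3 bits × 352 symbols = 1056 bits.
Huffman merges:
a(11) + c(25) → 36
36 + b(63) → 99
e(98) + 99 → 197
d(155) + 197 → 352
Huffman total = 36 + 99 + 197 + 352 = 684 bits.
Saving = 1056 − 684 = 372 bits.

372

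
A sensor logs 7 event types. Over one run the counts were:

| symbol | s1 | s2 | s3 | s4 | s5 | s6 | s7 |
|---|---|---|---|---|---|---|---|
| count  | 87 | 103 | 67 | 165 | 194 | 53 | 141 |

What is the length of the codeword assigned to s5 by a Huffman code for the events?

2

Huffman merges, smallest pair first:
s6(53) + s3(67) → 120
s1(87) + s2(103) → 190
120 + s7(141) → 261
s4(165) + 190 → 355
s5(194) + 261 → 455
355 + 455 → 810
s5's leaf is at depth 2, giving a 2-bit codeword.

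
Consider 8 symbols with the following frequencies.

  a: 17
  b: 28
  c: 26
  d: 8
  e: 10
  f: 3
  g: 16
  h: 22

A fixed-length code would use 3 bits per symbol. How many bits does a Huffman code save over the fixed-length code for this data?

22

Fixed-length: 3 bits × 130 symbols = 390 bits.
Huffman merges:
f(3) + d(8) → 11
e(10) + 11 → 21
g(16) + a(17) → 33
21 + h(22) → 43
c(26) + b(28) → 54
33 + 43 → 76
54 + 76 → 130
Huffman total = 11 + 21 + 33 + 43 + 54 + 76 + 130 = 368 bits.
Saving = 390 − 368 = 22 bits.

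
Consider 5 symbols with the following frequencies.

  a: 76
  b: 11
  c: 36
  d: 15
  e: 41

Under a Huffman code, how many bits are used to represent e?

Build the tree from the bottom:
combine b(11), d(15) → 26
combine 26, c(36) → 62
combine e(41), 62 → 103
combine a(76), 103 → 179
e's leaf is at depth 2, giving a 2-bit codeword.

2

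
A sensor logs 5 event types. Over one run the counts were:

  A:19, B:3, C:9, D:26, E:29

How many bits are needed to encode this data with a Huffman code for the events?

184

Greedily combine the two least-frequent nodes:
B(3) + C(9) → 12
12 + A(19) → 31
D(26) + E(29) → 55
31 + 55 → 86
Total encoded bits = sum of merged weights = 12 + 31 + 55 + 86 = 184.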